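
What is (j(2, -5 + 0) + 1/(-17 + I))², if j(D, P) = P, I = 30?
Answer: 4096/169 ≈ 24.237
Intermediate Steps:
(j(2, -5 + 0) + 1/(-17 + I))² = ((-5 + 0) + 1/(-17 + 30))² = (-5 + 1/13)² = (-64/13)² = 4096/169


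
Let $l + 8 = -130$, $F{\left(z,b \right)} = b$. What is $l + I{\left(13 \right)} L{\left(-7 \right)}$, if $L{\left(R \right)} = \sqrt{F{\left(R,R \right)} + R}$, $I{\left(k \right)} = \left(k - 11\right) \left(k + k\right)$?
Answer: $-138 + 52 i \sqrt{14} \approx -138.0 + 194.57 i$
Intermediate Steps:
$I{\left(k \right)} = 2 k \left(-11 + k\right)$ ($I{\left(k \right)} = \left(-11 + k\right) 2 k = 2 k \left(-11 + k\right)$)
$l = -138$ ($l = -8 - 130 = -138$)
$L{\left(R \right)} = \sqrt{2} \sqrt{R}$ ($L{\left(R \right)} = \sqrt{R + R} = \sqrt{2 R} = \sqrt{2} \sqrt{R}$)
$l + I{\left(13 \right)} L{\left(-7 \right)} = -138 + 2 \cdot 13 \left(-11 + 13\right) \sqrt{2} \sqrt{-7} = -138 + 2 \cdot 13 \cdot 2 \sqrt{2} i \sqrt{7} = -138 + 52 i \sqrt{14}$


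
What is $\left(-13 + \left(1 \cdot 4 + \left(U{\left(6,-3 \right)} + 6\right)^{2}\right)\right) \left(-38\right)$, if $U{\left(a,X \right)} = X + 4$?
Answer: $-1520$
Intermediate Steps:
$U{\left(a,X \right)} = 4 + X$
$\left(-13 + \left(1 \cdot 4 + \left(U{\left(6,-3 \right)} + 6\right)^{2}\right)\right) \left(-38\right) = \left(-13 + \left(1 \cdot 4 + \left(\left(4 - 3\right) + 6\right)^{2}\right)\right) \left(-38\right) = \left(-13 + \left(4 + \left(1 + 6\right)^{2}\right)\right) \left(-38\right) = \left(-13 + \left(4 + 7^{2}\right)\right) \left(-38\right) = \left(-13 + \left(4 + 49\right)\right) \left(-38\right) = \left(-13 + 53\right) \left(-38\right) = 40 \left(-38\right) = -1520$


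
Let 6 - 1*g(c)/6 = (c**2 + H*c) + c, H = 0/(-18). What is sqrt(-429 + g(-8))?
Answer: 27*I ≈ 27.0*I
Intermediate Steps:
H = 0 (H = 0*(-1/18) = 0)
g(c) = 36 - 6*c - 6*c**2 (g(c) = 36 - 6*((c**2 + 0*c) + c) = 36 - 6*((c**2 + 0) + c) = 36 - 6*(c**2 + c) = 36 - 6*(c + c**2) = 36 + (-6*c - 6*c**2) = 36 - 6*c - 6*c**2)
sqrt(-429 + g(-8)) = sqrt(-429 + (36 - 6*(-8) - 6*(-8)**2)) = sqrt(-429 + (36 + 48 - 6*64)) = sqrt(-429 + (36 + 48 - 384)) = sqrt(-429 - 300) = sqrt(-729) = 27*I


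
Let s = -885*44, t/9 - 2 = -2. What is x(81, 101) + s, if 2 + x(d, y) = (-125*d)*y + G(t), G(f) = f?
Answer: -1061567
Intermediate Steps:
t = 0 (t = 18 + 9*(-2) = 18 - 18 = 0)
x(d, y) = -2 - 125*d*y (x(d, y) = -2 + ((-125*d)*y + 0) = -2 + (-125*d*y + 0) = -2 - 125*d*y)
s = -38940
x(81, 101) + s = (-2 - 125*81*101) - 38940 = (-2 - 1022625) - 38940 = -1022627 - 38940 = -1061567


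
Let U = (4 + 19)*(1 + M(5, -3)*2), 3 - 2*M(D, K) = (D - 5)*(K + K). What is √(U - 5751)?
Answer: I*√5659 ≈ 75.226*I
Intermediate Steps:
M(D, K) = 3/2 - K*(-5 + D) (M(D, K) = 3/2 - (D - 5)*(K + K)/2 = 3/2 - (-5 + D)*2*K/2 = 3/2 - K*(-5 + D))
U = 92 (U = (4 + 19)*(1 + (3/2 + 5*(-3) - 1*5*(-3))*2) = 23*(1 + (3/2 - 15 + 15)*2) = 23*(1 + (3/2)*2) = 23*(1 + 3) = 23*4 = 92)
√(U - 5751) = √(92 - 5751) = √(-5659) = I*√5659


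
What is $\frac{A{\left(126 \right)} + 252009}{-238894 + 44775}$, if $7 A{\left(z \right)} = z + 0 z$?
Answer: $- \frac{252027}{194119} \approx -1.2983$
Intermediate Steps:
$A{\left(z \right)} = \frac{z}{7}$ ($A{\left(z \right)} = \frac{z + 0 z}{7} = \frac{z + 0}{7} = \frac{z}{7}$)
$\frac{A{\left(126 \right)} + 252009}{-238894 + 44775} = \frac{\frac{1}{7} \cdot 126 + 252009}{-238894 + 44775} = \frac{18 + 252009}{-194119} = 252027 \left(- \frac{1}{194119}\right) = - \frac{252027}{194119}$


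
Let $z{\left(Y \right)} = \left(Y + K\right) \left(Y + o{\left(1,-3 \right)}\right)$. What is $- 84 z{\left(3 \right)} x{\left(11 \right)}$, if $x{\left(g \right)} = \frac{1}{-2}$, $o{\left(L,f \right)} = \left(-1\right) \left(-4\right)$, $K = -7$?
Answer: $-1176$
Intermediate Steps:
$o{\left(L,f \right)} = 4$
$x{\left(g \right)} = - \frac{1}{2}$
$z{\left(Y \right)} = \left(-7 + Y\right) \left(4 + Y\right)$ ($z{\left(Y \right)} = \left(Y - 7\right) \left(Y + 4\right) = \left(-7 + Y\right) \left(4 + Y\right)$)
$- 84 z{\left(3 \right)} x{\left(11 \right)} = - 84 \left(-28 + 3^{2} - 9\right) \left(- \frac{1}{2}\right) = - 84 \left(-28 + 9 - 9\right) \left(- \frac{1}{2}\right) = \left(-84\right) \left(-28\right) \left(- \frac{1}{2}\right) = 2352 \left(- \frac{1}{2}\right) = -1176$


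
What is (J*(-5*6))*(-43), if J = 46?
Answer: 59340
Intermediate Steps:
(J*(-5*6))*(-43) = (46*(-5*6))*(-43) = (46*(-30))*(-43) = -1380*(-43) = 59340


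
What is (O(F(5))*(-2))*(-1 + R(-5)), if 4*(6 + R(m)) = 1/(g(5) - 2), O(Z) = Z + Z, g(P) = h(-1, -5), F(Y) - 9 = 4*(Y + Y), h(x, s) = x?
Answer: 4165/3 ≈ 1388.3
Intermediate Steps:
F(Y) = 9 + 8*Y (F(Y) = 9 + 4*(Y + Y) = 9 + 4*(2*Y) = 9 + 8*Y)
g(P) = -1
O(Z) = 2*Z
R(m) = -73/12 (R(m) = -6 + 1/(4*(-1 - 2)) = -6 + (¼)/(-3) = -6 + (¼)*(-⅓) = -6 - 1/12 = -73/12)
(O(F(5))*(-2))*(-1 + R(-5)) = ((2*(9 + 8*5))*(-2))*(-1 - 73/12) = ((2*(9 + 40))*(-2))*(-85/12) = ((2*49)*(-2))*(-85/12) = (98*(-2))*(-85/12) = -196*(-85/12) = 4165/3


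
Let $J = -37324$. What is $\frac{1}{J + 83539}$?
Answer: $\frac{1}{46215} \approx 2.1638 \cdot 10^{-5}$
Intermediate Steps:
$\frac{1}{J + 83539} = \frac{1}{-37324 + 83539} = \frac{1}{46215}$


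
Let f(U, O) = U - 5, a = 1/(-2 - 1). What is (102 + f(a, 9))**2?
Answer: 84100/9 ≈ 9344.4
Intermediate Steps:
a = -1/3 (a = 1/(-3) = -1/3 ≈ -0.33333)
f(U, O) = -5 + U
(102 + f(a, 9))**2 = (102 + (-5 - 1/3))**2 = (102 - 16/3)**2 = (290/3)**2 = 84100/9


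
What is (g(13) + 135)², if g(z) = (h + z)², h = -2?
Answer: 65536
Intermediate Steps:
g(z) = (-2 + z)²
(g(13) + 135)² = ((-2 + 13)² + 135)² = (11² + 135)² = (121 + 135)² = 256² = 65536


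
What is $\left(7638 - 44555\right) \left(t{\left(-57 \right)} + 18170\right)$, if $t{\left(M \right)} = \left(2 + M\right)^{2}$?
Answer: $-782455815$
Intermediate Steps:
$\left(7638 - 44555\right) \left(t{\left(-57 \right)} + 18170\right) = \left(7638 - 44555\right) \left(\left(2 - 57\right)^{2} + 18170\right) = - 36917 \left(\left(-55\right)^{2} + 18170\right) = - 36917 \left(3025 + 18170\right) = \left(-36917\right) 21195 = -782455815$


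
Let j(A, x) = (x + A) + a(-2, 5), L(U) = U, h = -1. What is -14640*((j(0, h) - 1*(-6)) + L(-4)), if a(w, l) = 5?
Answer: -87840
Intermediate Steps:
j(A, x) = 5 + A + x (j(A, x) = (x + A) + 5 = (A + x) + 5 = 5 + A + x)
-14640*((j(0, h) - 1*(-6)) + L(-4)) = -14640*(((5 + 0 - 1) - 1*(-6)) - 4) = -14640*((4 + 6) - 4) = -14640*(10 - 4) = -14640*6 = -87840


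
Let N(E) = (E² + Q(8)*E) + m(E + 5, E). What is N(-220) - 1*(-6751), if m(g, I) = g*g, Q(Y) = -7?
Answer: 102916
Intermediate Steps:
m(g, I) = g²
N(E) = E² + (5 + E)² - 7*E (N(E) = (E² - 7*E) + (E + 5)² = (E² - 7*E) + (5 + E)² = E² + (5 + E)² - 7*E)
N(-220) - 1*(-6751) = (25 + 2*(-220)² + 3*(-220)) - 1*(-6751) = (25 + 2*48400 - 660) + 6751 = (25 + 96800 - 660) + 6751 = 96165 + 6751 = 102916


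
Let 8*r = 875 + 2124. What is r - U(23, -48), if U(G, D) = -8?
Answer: 3063/8 ≈ 382.88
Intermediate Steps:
r = 2999/8 (r = (875 + 2124)/8 = (⅛)*2999 = 2999/8 ≈ 374.88)
r - U(23, -48) = 2999/8 - 1*(-8) = 2999/8 + 8 = 3063/8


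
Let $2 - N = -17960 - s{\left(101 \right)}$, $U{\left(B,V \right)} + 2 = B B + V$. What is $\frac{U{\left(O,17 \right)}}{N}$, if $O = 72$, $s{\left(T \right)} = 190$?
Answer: $\frac{5199}{18152} \approx 0.28641$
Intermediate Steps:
$U{\left(B,V \right)} = -2 + V + B^{2}$ ($U{\left(B,V \right)} = -2 + \left(B B + V\right) = -2 + \left(B^{2} + V\right) = -2 + \left(V + B^{2}\right) = -2 + V + B^{2}$)
$N = 18152$ ($N = 2 - \left(-17960 - 190\right) = 2 - -18150 = 2 + 18150 = 18152$)
$\frac{U{\left(O,17 \right)}}{N} = \frac{-2 + 17 + 72^{2}}{18152} = \left(-2 + 17 + 5184\right) \frac{1}{18152} = 5199 \cdot \frac{1}{18152} = \frac{5199}{18152}$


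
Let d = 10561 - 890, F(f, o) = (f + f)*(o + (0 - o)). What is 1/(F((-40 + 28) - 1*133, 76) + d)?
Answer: 1/9671 ≈ 0.00010340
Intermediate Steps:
F(f, o) = 0 (F(f, o) = (2*f)*(o - o) = (2*f)*0 = 0)
d = 9671
1/(F((-40 + 28) - 1*133, 76) + d) = 1/(0 + 9671) = 1/9671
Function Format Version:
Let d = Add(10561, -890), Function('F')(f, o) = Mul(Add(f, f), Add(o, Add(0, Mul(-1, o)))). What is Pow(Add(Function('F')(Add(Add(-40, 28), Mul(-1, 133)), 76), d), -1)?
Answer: Rational(1, 9671) ≈ 0.00010340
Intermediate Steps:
Function('F')(f, o) = 0 (Function('F')(f, o) = Mul(Mul(2, f), Add(o, Mul(-1, o))) = Mul(Mul(2, f), 0) = 0)
d = 9671
Pow(Add(Function('F')(Add(Add(-40, 28), Mul(-1, 133)), 76), d), -1) = Pow(Add(0, 9671), -1) = Pow(9671, -1) = Rational(1, 9671)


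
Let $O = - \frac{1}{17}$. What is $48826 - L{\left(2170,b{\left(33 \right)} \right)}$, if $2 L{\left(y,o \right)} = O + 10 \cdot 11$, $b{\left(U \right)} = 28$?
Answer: $\frac{1658215}{34} \approx 48771.0$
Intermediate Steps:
$O = - \frac{1}{17}$ ($O = \left(-1\right) \frac{1}{17} = - \frac{1}{17} \approx -0.058824$)
$L{\left(y,o \right)} = \frac{1869}{34}$ ($L{\left(y,o \right)} = \frac{- \frac{1}{17} + 10 \cdot 11}{2} = \frac{- \frac{1}{17} + 110}{2} = \frac{1}{2} \cdot \frac{1869}{17} = \frac{1869}{34}$)
$48826 - L{\left(2170,b{\left(33 \right)} \right)} = 48826 - \frac{1869}{34} = \frac{1658215}{34}$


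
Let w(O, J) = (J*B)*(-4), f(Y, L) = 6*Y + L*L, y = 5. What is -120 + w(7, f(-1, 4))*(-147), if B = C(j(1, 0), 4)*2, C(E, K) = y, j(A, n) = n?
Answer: 58680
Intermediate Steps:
C(E, K) = 5
B = 10 (B = 5*2 = 10)
f(Y, L) = L² + 6*Y (f(Y, L) = 6*Y + L² = L² + 6*Y)
w(O, J) = -40*J (w(O, J) = (J*10)*(-4) = (10*J)*(-4) = -40*J)
-120 + w(7, f(-1, 4))*(-147) = -120 - 40*(4² + 6*(-1))*(-147) = -120 - 40*(16 - 6)*(-147) = -120 - 40*10*(-147) = -120 - 400*(-147) = -120 + 58800 = 58680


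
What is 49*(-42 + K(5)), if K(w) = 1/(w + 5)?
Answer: -20531/10 ≈ -2053.1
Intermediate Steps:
K(w) = 1/(5 + w)
49*(-42 + K(5)) = 49*(-42 + 1/(5 + 5)) = 49*(-42 + 1/10) = 49*(-419/10) = -20531/10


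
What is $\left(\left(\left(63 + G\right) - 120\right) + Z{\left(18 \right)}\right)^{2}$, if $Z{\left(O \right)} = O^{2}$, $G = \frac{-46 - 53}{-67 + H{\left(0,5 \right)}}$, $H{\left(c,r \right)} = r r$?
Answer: $\frac{14220441}{196} \approx 72553.0$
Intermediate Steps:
$H{\left(c,r \right)} = r^{2}$
$G = \frac{33}{14}$ ($G = \frac{-46 - 53}{-67 + 5^{2}} = - \frac{99}{-67 + 25} = - \frac{99}{-42} = \left(-99\right) \left(- \frac{1}{42}\right) = \frac{33}{14} \approx 2.3571$)
$\left(\left(\left(63 + G\right) - 120\right) + Z{\left(18 \right)}\right)^{2} = \left(\left(\left(63 + \frac{33}{14}\right) - 120\right) + 18^{2}\right)^{2} = \left(\left(\frac{915}{14} - 120\right) + 324\right)^{2} = \left(- \frac{765}{14} + 324\right)^{2} = \left(\frac{3771}{14}\right)^{2} = \frac{14220441}{196}$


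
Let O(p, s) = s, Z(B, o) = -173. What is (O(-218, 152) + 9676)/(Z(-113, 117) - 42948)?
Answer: -756/3317 ≈ -0.22792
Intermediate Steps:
(O(-218, 152) + 9676)/(Z(-113, 117) - 42948) = (152 + 9676)/(-173 - 42948) = 9828/(-43121) = 9828*(-1/43121) = -756/3317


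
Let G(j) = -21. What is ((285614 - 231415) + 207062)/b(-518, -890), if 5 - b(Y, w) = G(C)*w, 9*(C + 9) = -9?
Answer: -261261/18685 ≈ -13.982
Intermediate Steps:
C = -10 (C = -9 + (⅑)*(-9) = -9 - 1 = -10)
b(Y, w) = 5 + 21*w (b(Y, w) = 5 - (-21)*w = 5 + 21*w)
((285614 - 231415) + 207062)/b(-518, -890) = ((285614 - 231415) + 207062)/(5 + 21*(-890)) = (54199 + 207062)/(5 - 18690) = 261261/(-18685) = 261261*(-1/18685) = -261261/18685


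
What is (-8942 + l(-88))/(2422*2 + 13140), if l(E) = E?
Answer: -4515/8992 ≈ -0.50211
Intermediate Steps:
(-8942 + l(-88))/(2422*2 + 13140) = (-8942 - 88)/(2422*2 + 13140) = -9030/(4844 + 13140) = -9030/17984 = -9030*1/17984 = -4515/8992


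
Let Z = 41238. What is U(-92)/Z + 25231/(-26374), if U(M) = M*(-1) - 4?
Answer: -519077533/543805506 ≈ -0.95453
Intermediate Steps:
U(M) = -4 - M (U(M) = -M - 4 = -4 - M)
U(-92)/Z + 25231/(-26374) = (-4 - 1*(-92))/41238 + 25231/(-26374) = (-4 + 92)*(1/41238) + 25231*(-1/26374) = 88*(1/41238) - 25231/26374 = 44/20619 - 25231/26374 = -519077533/543805506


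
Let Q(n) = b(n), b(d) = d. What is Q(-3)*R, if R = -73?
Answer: 219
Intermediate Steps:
Q(n) = n
Q(-3)*R = -3*(-73) = 219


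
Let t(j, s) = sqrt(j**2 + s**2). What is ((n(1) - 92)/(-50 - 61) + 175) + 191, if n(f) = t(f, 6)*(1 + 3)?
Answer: 40718/111 - 4*sqrt(37)/111 ≈ 366.61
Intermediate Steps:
n(f) = 4*sqrt(36 + f**2) (n(f) = sqrt(f**2 + 6**2)*(1 + 3) = sqrt(f**2 + 36)*4 = sqrt(36 + f**2)*4 = 4*sqrt(36 + f**2))
((n(1) - 92)/(-50 - 61) + 175) + 191 = ((4*sqrt(36 + 1**2) - 92)/(-50 - 61) + 175) + 191 = ((4*sqrt(36 + 1) - 92)/(-111) + 175) + 191 = ((4*sqrt(37) - 92)*(-1/111) + 175) + 191 = ((-92 + 4*sqrt(37))*(-1/111) + 175) + 191 = ((92/111 - 4*sqrt(37)/111) + 175) + 191 = (19517/111 - 4*sqrt(37)/111) + 191 = 40718/111 - 4*sqrt(37)/111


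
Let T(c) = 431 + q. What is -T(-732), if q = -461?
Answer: 30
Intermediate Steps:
T(c) = -30 (T(c) = 431 - 461 = -30)
-T(-732) = -1*(-30) = 30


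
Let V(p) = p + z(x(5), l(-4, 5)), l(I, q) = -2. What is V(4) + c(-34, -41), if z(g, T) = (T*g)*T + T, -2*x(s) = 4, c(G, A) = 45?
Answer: 39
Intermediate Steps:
x(s) = -2 (x(s) = -½*4 = -2)
z(g, T) = T + g*T² (z(g, T) = g*T² + T = T + g*T²)
V(p) = -10 + p (V(p) = p - 2*(1 - 2*(-2)) = p - 2*(1 + 4) = p - 2*5 = p - 10 = -10 + p)
V(4) + c(-34, -41) = (-10 + 4) + 45 = -6 + 45 = 39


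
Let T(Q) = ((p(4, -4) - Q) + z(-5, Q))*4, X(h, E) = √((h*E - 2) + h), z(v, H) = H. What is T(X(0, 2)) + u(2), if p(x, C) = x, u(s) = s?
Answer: 18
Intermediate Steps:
X(h, E) = √(-2 + h + E*h) (X(h, E) = √((E*h - 2) + h) = √((-2 + E*h) + h) = √(-2 + h + E*h))
T(Q) = 16 (T(Q) = ((4 - Q) + Q)*4 = 4*4 = 16)
T(X(0, 2)) + u(2) = 16 + 2 = 18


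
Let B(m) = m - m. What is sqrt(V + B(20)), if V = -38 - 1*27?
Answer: I*sqrt(65) ≈ 8.0623*I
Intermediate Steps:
V = -65 (V = -38 - 27 = -65)
B(m) = 0
sqrt(V + B(20)) = sqrt(-65 + 0) = sqrt(-65) = I*sqrt(65)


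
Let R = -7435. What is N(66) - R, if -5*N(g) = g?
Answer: 37109/5 ≈ 7421.8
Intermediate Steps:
N(g) = -g/5
N(66) - R = -⅕*66 - 1*(-7435) = -66/5 + 7435 = 37109/5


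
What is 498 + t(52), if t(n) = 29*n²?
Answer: 78914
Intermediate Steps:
498 + t(52) = 498 + 29*52² = 498 + 29*2704 = 498 + 78416 = 78914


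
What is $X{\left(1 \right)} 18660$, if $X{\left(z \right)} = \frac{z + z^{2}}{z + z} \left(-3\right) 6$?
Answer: $-335880$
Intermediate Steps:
$X{\left(z \right)} = - \frac{9 \left(z + z^{2}\right)}{z}$ ($X{\left(z \right)} = \frac{z + z^{2}}{2 z} \left(-3\right) 6 = - \frac{3 \left(z + z^{2}\right)}{2 z} 6 = - \frac{9 \left(z + z^{2}\right)}{z}$)
$X{\left(1 \right)} 18660 = \left(-9 - 9\right) 18660 = \left(-18\right) 18660 = -335880$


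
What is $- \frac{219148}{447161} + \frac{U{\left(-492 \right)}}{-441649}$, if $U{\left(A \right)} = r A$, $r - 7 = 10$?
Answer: $- \frac{135045632}{286630201} \approx -0.47115$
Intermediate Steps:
$r = 17$ ($r = 7 + 10 = 17$)
$U{\left(A \right)} = 17 A$
$- \frac{219148}{447161} + \frac{U{\left(-492 \right)}}{-441649} = - \frac{219148}{447161} + \frac{17 \left(-492\right)}{-441649} = \left(-219148\right) \frac{1}{447161} - - \frac{8364}{441649} = - \frac{219148}{447161} + \frac{8364}{441649} = - \frac{135045632}{286630201}$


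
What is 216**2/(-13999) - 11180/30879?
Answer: -1597199444/432275121 ≈ -3.6949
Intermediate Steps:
216**2/(-13999) - 11180/30879 = 46656*(-1/13999) - 11180*1/30879 = -46656/13999 - 11180/30879 = -1597199444/432275121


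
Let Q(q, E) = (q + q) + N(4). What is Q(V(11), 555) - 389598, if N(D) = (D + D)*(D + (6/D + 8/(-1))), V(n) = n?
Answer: -389596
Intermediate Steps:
N(D) = 2*D*(-8 + D + 6/D) (N(D) = (2*D)*(D + (6/D + 8*(-1))) = (2*D)*(D + (6/D - 8)) = (2*D)*(D + (-8 + 6/D)) = (2*D)*(-8 + D + 6/D) = 2*D*(-8 + D + 6/D))
Q(q, E) = -20 + 2*q (Q(q, E) = (q + q) + (12 - 16*4 + 2*4**2) = 2*q + (12 - 64 + 2*16) = 2*q + (12 - 64 + 32) = 2*q - 20 = -20 + 2*q)
Q(V(11), 555) - 389598 = (-20 + 2*11) - 389598 = (-20 + 22) - 389598 = 2 - 389598 = -389596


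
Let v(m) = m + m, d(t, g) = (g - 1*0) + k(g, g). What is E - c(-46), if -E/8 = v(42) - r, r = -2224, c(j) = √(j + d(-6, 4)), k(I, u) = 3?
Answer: -18464 - I*√39 ≈ -18464.0 - 6.245*I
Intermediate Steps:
d(t, g) = 3 + g (d(t, g) = (g - 1*0) + 3 = (g + 0) + 3 = g + 3 = 3 + g)
c(j) = √(7 + j) (c(j) = √(j + (3 + 4)) = √(j + 7) = √(7 + j))
v(m) = 2*m
E = -18464 (E = -8*(2*42 - 1*(-2224)) = -8*(84 + 2224) = -8*2308 = -18464)
E - c(-46) = -18464 - √(7 - 46) = -18464 - √(-39) = -18464 - I*√39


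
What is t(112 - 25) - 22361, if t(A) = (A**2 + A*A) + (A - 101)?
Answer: -7237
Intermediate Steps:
t(A) = -101 + A + 2*A**2 (t(A) = (A**2 + A**2) + (-101 + A) = 2*A**2 + (-101 + A) = -101 + A + 2*A**2)
t(112 - 25) - 22361 = (-101 + (112 - 25) + 2*(112 - 25)**2) - 22361 = (-101 + 87 + 2*87**2) - 22361 = (-101 + 87 + 2*7569) - 22361 = (-101 + 87 + 15138) - 22361 = 15124 - 22361 = -7237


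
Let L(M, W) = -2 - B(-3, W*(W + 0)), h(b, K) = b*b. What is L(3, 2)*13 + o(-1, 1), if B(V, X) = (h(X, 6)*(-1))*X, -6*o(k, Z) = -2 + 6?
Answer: 2416/3 ≈ 805.33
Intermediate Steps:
h(b, K) = b**2
o(k, Z) = -2/3 (o(k, Z) = -(-2 + 6)/6 = -1/6*4 = -2/3)
B(V, X) = -X**3 (B(V, X) = (X**2*(-1))*X = (-X**2)*X = -X**3)
L(M, W) = -2 + W**6 (L(M, W) = -2 - (-1)*(W*(W + 0))**3 = -2 - (-1)*(W*W)**3 = -2 - (-1)*(W**2)**3 = -2 - (-1)*W**6 = -2 + W**6)
L(3, 2)*13 + o(-1, 1) = (-2 + 2**6)*13 - 2/3 = (-2 + 64)*13 - 2/3 = 62*13 - 2/3 = 806 - 2/3 = 2416/3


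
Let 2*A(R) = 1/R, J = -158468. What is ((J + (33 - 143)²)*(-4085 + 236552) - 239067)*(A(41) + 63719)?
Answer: -177784292557949157/82 ≈ -2.1681e+15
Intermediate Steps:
A(R) = 1/(2*R)
((J + (33 - 143)²)*(-4085 + 236552) - 239067)*(A(41) + 63719) = ((-158468 + (33 - 143)²)*(-4085 + 236552) - 239067)*((½)/41 + 63719) = ((-158468 + (-110)²)*232467 - 239067)*((½)*(1/41) + 63719) = ((-158468 + 12100)*232467 - 239067)*(1/82 + 63719) = (-146368*232467 - 239067)*(5224959/82) = (-34025729856 - 239067)*(5224959/82) = -34025968923*5224959/82 = -177784292557949157/82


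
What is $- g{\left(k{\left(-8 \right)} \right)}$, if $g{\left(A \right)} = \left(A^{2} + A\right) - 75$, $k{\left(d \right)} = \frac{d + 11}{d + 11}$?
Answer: $73$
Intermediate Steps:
$k{\left(d \right)} = 1$ ($k{\left(d \right)} = \frac{11 + d}{11 + d} = 1$)
$g{\left(A \right)} = -75 + A + A^{2}$ ($g{\left(A \right)} = \left(A + A^{2}\right) - 75 = -75 + A + A^{2}$)
$- g{\left(k{\left(-8 \right)} \right)} = - (-75 + 1 + 1^{2}) = - (-75 + 1 + 1) = \left(-1\right) \left(-73\right) = 73$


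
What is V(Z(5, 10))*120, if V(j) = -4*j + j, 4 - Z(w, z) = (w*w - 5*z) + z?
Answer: -6840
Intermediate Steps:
Z(w, z) = 4 - w**2 + 4*z (Z(w, z) = 4 - ((w*w - 5*z) + z) = 4 - ((w**2 - 5*z) + z) = 4 - (w**2 - 4*z) = 4 + (-w**2 + 4*z) = 4 - w**2 + 4*z)
V(j) = -3*j
V(Z(5, 10))*120 = -3*(4 - 1*5**2 + 4*10)*120 = -3*(4 - 1*25 + 40)*120 = -3*(4 - 25 + 40)*120 = -3*19*120 = -57*120 = -6840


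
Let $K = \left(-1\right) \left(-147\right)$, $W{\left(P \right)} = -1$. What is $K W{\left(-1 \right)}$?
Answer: $-147$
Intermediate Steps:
$K = 147$
$K W{\left(-1 \right)} = 147 \left(-1\right) = -147$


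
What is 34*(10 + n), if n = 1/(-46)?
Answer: 7803/23 ≈ 339.26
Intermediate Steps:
n = -1/46 ≈ -0.021739
34*(10 + n) = 34*(10 - 1/46) = 34*(459/46) = 7803/23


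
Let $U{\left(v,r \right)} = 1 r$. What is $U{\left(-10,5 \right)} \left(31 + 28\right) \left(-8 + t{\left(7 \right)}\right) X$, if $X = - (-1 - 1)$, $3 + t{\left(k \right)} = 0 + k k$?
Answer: $22420$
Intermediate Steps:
$t{\left(k \right)} = -3 + k^{2}$ ($t{\left(k \right)} = -3 + \left(0 + k k\right) = -3 + \left(0 + k^{2}\right) = -3 + k^{2}$)
$X = 2$ ($X = \left(-1\right) \left(-2\right) = 2$)
$U{\left(v,r \right)} = r$
$U{\left(-10,5 \right)} \left(31 + 28\right) \left(-8 + t{\left(7 \right)}\right) X = 5 \left(31 + 28\right) \left(-8 - \left(3 - 7^{2}\right)\right) 2 = 5 \cdot 59 \left(-8 + \left(-3 + 49\right)\right) 2 = 5 \cdot 59 \left(-8 + 46\right) 2 = 5 \cdot 59 \cdot 38 \cdot 2 = 5 \cdot 2242 \cdot 2 = 11210 \cdot 2 = 22420$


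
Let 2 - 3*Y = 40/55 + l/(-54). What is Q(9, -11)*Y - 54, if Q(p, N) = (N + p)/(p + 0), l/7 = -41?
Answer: -430625/8019 ≈ -53.701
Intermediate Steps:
l = -287 (l = 7*(-41) = -287)
Y = -2401/1782 (Y = 2/3 - (40/55 - 287/(-54))/3 = 2/3 - (40*(1/55) - 287*(-1/54))/3 = 2/3 - (8/11 + 287/54)/3 = 2/3 - 1/3*3589/594 = 2/3 - 3589/1782 = -2401/1782 ≈ -1.3474)
Q(p, N) = (N + p)/p
Q(9, -11)*Y - 54 = ((-11 + 9)/9)*(-2401/1782) - 54 = ((1/9)*(-2))*(-2401/1782) - 54 = -2/9*(-2401/1782) - 54 = 2401/8019 - 54 = -430625/8019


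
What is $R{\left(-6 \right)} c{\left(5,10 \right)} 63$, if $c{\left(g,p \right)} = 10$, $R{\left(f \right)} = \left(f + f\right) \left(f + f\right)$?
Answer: $90720$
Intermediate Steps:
$R{\left(f \right)} = 4 f^{2}$ ($R{\left(f \right)} = 2 f 2 f = 4 f^{2}$)
$R{\left(-6 \right)} c{\left(5,10 \right)} 63 = 4 \left(-6\right)^{2} \cdot 10 \cdot 63 = 4 \cdot 36 \cdot 10 \cdot 63 = 144 \cdot 10 \cdot 63 = 1440 \cdot 63 = 90720$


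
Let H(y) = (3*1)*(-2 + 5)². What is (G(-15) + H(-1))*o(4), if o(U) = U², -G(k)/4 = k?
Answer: 1392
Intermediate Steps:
G(k) = -4*k
H(y) = 27 (H(y) = 3*3² = 3*9 = 27)
(G(-15) + H(-1))*o(4) = (-4*(-15) + 27)*4² = (60 + 27)*16 = 87*16 = 1392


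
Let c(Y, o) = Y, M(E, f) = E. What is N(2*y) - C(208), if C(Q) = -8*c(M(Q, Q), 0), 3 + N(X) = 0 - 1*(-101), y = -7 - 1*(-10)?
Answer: 1762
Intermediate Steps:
y = 3 (y = -7 + 10 = 3)
N(X) = 98 (N(X) = -3 + (0 - 1*(-101)) = -3 + (0 + 101) = -3 + 101 = 98)
C(Q) = -8*Q
N(2*y) - C(208) = 98 - (-8)*208 = 98 - 1*(-1664) = 98 + 1664 = 1762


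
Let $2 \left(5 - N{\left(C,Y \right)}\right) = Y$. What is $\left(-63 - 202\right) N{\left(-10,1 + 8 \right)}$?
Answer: $- \frac{265}{2} \approx -132.5$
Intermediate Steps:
$N{\left(C,Y \right)} = 5 - \frac{Y}{2}$
$\left(-63 - 202\right) N{\left(-10,1 + 8 \right)} = \left(-63 - 202\right) \left(5 - \frac{1 + 8}{2}\right) = - 265 \left(5 - \frac{9}{2}\right) = \left(-265\right) \frac{1}{2} = - \frac{265}{2}$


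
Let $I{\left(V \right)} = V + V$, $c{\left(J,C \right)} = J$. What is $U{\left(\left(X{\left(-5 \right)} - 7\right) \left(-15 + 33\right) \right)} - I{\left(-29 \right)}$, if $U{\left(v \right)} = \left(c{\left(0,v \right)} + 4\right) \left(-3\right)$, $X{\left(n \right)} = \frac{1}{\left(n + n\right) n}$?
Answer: $46$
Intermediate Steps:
$X{\left(n \right)} = \frac{1}{2 n^{2}}$ ($X{\left(n \right)} = \frac{1}{2 n n} = \frac{1}{2 n^{2}}$)
$I{\left(V \right)} = 2 V$
$U{\left(v \right)} = -12$ ($U{\left(v \right)} = \left(0 + 4\right) \left(-3\right) = 4 \left(-3\right) = -12$)
$U{\left(\left(X{\left(-5 \right)} - 7\right) \left(-15 + 33\right) \right)} - I{\left(-29 \right)} = -12 - 2 \left(-29\right) = -12 - -58 = -12 + 58 = 46$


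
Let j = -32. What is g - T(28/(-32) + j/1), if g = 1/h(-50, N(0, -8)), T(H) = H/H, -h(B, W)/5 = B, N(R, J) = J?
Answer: -249/250 ≈ -0.99600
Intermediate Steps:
h(B, W) = -5*B
T(H) = 1
g = 1/250 (g = 1/(-5*(-50)) = 1/250 ≈ 0.0040000)
g - T(28/(-32) + j/1) = 1/250 - 1*1 = 1/250 - 1 = -249/250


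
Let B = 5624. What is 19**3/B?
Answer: 361/296 ≈ 1.2196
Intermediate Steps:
19**3/B = 19**3/5624 = 6859*(1/5624) = 361/296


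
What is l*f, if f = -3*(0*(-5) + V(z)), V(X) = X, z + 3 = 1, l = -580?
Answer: -3480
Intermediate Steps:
z = -2 (z = -3 + 1 = -2)
f = 6 (f = -3*(0*(-5) - 2) = -3*(0 - 2) = -3*(-2) = 6)
l*f = -580*6 = -3480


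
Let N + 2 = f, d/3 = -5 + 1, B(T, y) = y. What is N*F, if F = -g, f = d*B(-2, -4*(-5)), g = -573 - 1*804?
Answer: -333234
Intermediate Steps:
d = -12 (d = 3*(-5 + 1) = 3*(-4) = -12)
g = -1377 (g = -573 - 804 = -1377)
f = -240 (f = -(-48)*(-5) = -12*20 = -240)
N = -242 (N = -2 - 240 = -242)
F = 1377 (F = -1*(-1377) = 1377)
N*F = -242*1377 = -333234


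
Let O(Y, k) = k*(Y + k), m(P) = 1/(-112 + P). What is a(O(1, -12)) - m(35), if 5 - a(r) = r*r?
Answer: -1341262/77 ≈ -17419.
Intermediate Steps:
a(r) = 5 - r² (a(r) = 5 - r*r = 5 - r²)
a(O(1, -12)) - m(35) = (5 - (-12*(1 - 12))²) - 1/(-112 + 35) = (5 - (-12*(-11))²) - 1/(-77) = (5 - 1*132²) - 1*(-1/77) = (5 - 1*17424) + 1/77 = (5 - 17424) + 1/77 = -17419 + 1/77 = -1341262/77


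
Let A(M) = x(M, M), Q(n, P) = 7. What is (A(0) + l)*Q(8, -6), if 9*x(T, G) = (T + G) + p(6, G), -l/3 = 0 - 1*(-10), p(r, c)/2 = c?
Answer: -210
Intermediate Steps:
p(r, c) = 2*c
l = -30 (l = -3*(0 - 1*(-10)) = -3*(0 + 10) = -3*10 = -30)
x(T, G) = G/3 + T/9 (x(T, G) = ((T + G) + 2*G)/9 = ((G + T) + 2*G)/9 = (T + 3*G)/9 = G/3 + T/9)
A(M) = 4*M/9 (A(M) = M/3 + M/9 = 4*M/9)
(A(0) + l)*Q(8, -6) = ((4/9)*0 - 30)*7 = (0 - 30)*7 = -30*7 = -210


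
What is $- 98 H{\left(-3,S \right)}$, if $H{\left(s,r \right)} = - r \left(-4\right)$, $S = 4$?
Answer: $-1568$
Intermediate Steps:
$H{\left(s,r \right)} = 4 r$ ($H{\left(s,r \right)} = - \left(-4\right) r = 4 r$)
$- 98 H{\left(-3,S \right)} = - 98 \cdot 4 \cdot 4 = \left(-98\right) 16 = -1568$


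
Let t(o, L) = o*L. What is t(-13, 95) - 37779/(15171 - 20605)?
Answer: -6673211/5434 ≈ -1228.0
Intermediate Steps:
t(o, L) = L*o
t(-13, 95) - 37779/(15171 - 20605) = 95*(-13) - 37779/(15171 - 20605) = -1235 - 37779/(-5434) = -1235 - 37779*(-1/5434) = -1235 + 37779/5434 = -6673211/5434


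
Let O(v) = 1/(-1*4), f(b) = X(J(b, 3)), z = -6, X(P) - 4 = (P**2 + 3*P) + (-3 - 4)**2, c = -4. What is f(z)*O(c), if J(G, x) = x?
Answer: -71/4 ≈ -17.750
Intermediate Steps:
X(P) = 53 + P**2 + 3*P (X(P) = 4 + ((P**2 + 3*P) + (-3 - 4)**2) = 4 + ((P**2 + 3*P) + (-7)**2) = 4 + ((P**2 + 3*P) + 49) = 4 + (49 + P**2 + 3*P) = 53 + P**2 + 3*P)
f(b) = 71 (f(b) = 53 + 3**2 + 3*3 = 53 + 9 + 9 = 71)
O(v) = -1/4 (O(v) = 1/(-4) = -1/4)
f(z)*O(c) = 71*(-1/4) = -71/4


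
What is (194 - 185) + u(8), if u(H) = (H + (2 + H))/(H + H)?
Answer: 81/8 ≈ 10.125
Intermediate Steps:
u(H) = (2 + 2*H)/(2*H) (u(H) = (2 + 2*H)/((2*H)) = (2 + 2*H)*(1/(2*H)) = (2 + 2*H)/(2*H))
(194 - 185) + u(8) = (194 - 185) + (1 + 8)/8 = 9 + (⅛)*9 = 9 + 9/8 = 81/8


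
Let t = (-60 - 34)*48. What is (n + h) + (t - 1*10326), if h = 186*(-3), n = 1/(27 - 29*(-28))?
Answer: -12917243/839 ≈ -15396.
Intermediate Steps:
t = -4512 (t = -94*48 = -4512)
n = 1/839 (n = 1/(27 + 812) = 1/839 ≈ 0.0011919)
h = -558
(n + h) + (t - 1*10326) = (1/839 - 558) + (-4512 - 1*10326) = -468161/839 + (-4512 - 10326) = -468161/839 - 14838 = -12917243/839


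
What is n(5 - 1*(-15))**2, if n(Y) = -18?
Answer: 324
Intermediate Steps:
n(5 - 1*(-15))**2 = (-18)**2 = 324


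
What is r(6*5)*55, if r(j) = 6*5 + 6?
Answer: 1980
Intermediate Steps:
r(j) = 36 (r(j) = 30 + 6 = 36)
r(6*5)*55 = 36*55 = 1980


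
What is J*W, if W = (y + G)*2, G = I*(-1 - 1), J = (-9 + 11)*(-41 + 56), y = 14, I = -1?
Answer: 960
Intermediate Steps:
J = 30 (J = 2*15 = 30)
G = 2 (G = -(-1 - 1) = -1*(-2) = 2)
W = 32 (W = (14 + 2)*2 = 16*2 = 32)
J*W = 30*32 = 960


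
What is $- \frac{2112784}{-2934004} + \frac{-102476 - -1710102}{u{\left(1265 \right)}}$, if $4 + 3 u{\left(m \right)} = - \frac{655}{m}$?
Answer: $- \frac{298336204249702}{279463881} \approx -1.0675 \cdot 10^{6}$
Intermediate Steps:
$u{\left(m \right)} = - \frac{4}{3} - \frac{655}{3 m}$ ($u{\left(m \right)} = - \frac{4}{3} + \frac{\left(-655\right) \frac{1}{m}}{3} = - \frac{4}{3} - \frac{655}{3 m}$)
$- \frac{2112784}{-2934004} + \frac{-102476 - -1710102}{u{\left(1265 \right)}} = - \frac{2112784}{-2934004} + \frac{-102476 - -1710102}{\frac{1}{3} \cdot \frac{1}{1265} \left(-655 - 5060\right)} = \left(-2112784\right) \left(- \frac{1}{2934004}\right) + \frac{-102476 + 1710102}{\frac{1}{3} \cdot \frac{1}{1265} \left(-655 - 5060\right)} = \frac{528196}{733501} + \frac{1607626}{\frac{1}{3} \cdot \frac{1}{1265} \left(-5715\right)} = \frac{528196}{733501} + \frac{1607626}{- \frac{381}{253}} = \frac{528196}{733501} + 1607626 \left(- \frac{253}{381}\right) = \frac{528196}{733501} - \frac{406729378}{381} = - \frac{298336204249702}{279463881}$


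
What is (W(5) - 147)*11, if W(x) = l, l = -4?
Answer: -1661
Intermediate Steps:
W(x) = -4
(W(5) - 147)*11 = (-4 - 147)*11 = -151*11 = -1661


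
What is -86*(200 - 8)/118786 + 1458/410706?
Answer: -183566319/1355170081 ≈ -0.13546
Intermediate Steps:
-86*(200 - 8)/118786 + 1458/410706 = -86*192*(1/118786) + 1458*(1/410706) = -16512*1/118786 + 81/22817 = -8256/59393 + 81/22817 = -183566319/1355170081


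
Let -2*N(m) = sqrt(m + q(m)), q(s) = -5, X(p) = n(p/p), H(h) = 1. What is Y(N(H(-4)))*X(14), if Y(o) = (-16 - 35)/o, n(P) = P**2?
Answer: -51*I ≈ -51.0*I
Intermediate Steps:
X(p) = 1 (X(p) = (p/p)**2 = 1**2 = 1)
N(m) = -sqrt(-5 + m)/2 (N(m) = -sqrt(m - 5)/2 = -sqrt(-5 + m)/2)
Y(o) = -51/o
Y(N(H(-4)))*X(14) = -51*(-2/sqrt(-5 + 1))*1 = -51*I*1 = -51*I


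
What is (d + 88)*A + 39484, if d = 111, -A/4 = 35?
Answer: 11624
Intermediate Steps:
A = -140 (A = -4*35 = -140)
(d + 88)*A + 39484 = (111 + 88)*(-140) + 39484 = 199*(-140) + 39484 = -27860 + 39484 = 11624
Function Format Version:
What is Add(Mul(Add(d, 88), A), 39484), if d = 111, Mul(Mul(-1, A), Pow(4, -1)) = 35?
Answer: 11624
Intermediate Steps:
A = -140 (A = Mul(-4, 35) = -140)
Add(Mul(Add(d, 88), A), 39484) = Add(Mul(Add(111, 88), -140), 39484) = Add(Mul(199, -140), 39484) = Add(-27860, 39484) = 11624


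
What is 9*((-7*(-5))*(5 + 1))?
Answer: 1890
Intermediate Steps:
9*((-7*(-5))*(5 + 1)) = 9*(35*6) = 9*210 = 1890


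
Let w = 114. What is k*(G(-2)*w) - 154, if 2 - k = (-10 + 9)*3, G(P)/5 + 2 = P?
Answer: -11554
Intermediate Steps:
G(P) = -10 + 5*P
k = 5 (k = 2 - (-10 + 9)*3 = 2 - (-1)*3 = 2 - 1*(-3) = 2 + 3 = 5)
k*(G(-2)*w) - 154 = 5*((-10 + 5*(-2))*114) - 154 = 5*((-10 - 10)*114) - 154 = 5*(-20*114) - 154 = 5*(-2280) - 154 = -11400 - 154 = -11554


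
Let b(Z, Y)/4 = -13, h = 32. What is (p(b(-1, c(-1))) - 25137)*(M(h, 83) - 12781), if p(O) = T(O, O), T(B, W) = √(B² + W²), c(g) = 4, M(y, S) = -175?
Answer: 325674972 - 673712*√2 ≈ 3.2472e+8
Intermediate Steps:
b(Z, Y) = -52 (b(Z, Y) = 4*(-13) = -52)
p(O) = √2*√(O²) (p(O) = √(O² + O²) = √(2*O²) = √2*√(O²))
(p(b(-1, c(-1))) - 25137)*(M(h, 83) - 12781) = (√2*√((-52)²) - 25137)*(-175 - 12781) = (√2*√2704 - 25137)*(-12956) = (√2*52 - 25137)*(-12956) = (52*√2 - 25137)*(-12956) = (-25137 + 52*√2)*(-12956) = 325674972 - 673712*√2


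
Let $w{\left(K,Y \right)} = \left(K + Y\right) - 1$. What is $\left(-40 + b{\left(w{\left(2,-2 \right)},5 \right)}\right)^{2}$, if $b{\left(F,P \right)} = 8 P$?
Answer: $0$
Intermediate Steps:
$w{\left(K,Y \right)} = -1 + K + Y$
$\left(-40 + b{\left(w{\left(2,-2 \right)},5 \right)}\right)^{2} = \left(-40 + 8 \cdot 5\right)^{2} = \left(-40 + 40\right)^{2} = 0^{2} = 0$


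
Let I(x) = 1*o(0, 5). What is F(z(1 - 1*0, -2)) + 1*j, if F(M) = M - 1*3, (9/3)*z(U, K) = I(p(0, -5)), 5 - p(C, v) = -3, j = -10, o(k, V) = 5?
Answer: -34/3 ≈ -11.333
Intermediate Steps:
p(C, v) = 8 (p(C, v) = 5 - 1*(-3) = 5 + 3 = 8)
I(x) = 5 (I(x) = 1*5 = 5)
z(U, K) = 5/3 (z(U, K) = (1/3)*5 = 5/3)
F(M) = -3 + M (F(M) = M - 3 = -3 + M)
F(z(1 - 1*0, -2)) + 1*j = (-3 + 5/3) + 1*(-10) = -4/3 - 10 = -34/3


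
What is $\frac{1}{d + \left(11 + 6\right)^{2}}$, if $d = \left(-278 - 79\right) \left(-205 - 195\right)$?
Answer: $\frac{1}{143089} \approx 6.9887 \cdot 10^{-6}$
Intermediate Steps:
$d = 142800$ ($d = \left(-357\right) \left(-400\right) = 142800$)
$\frac{1}{d + \left(11 + 6\right)^{2}} = \frac{1}{142800 + \left(11 + 6\right)^{2}} = \frac{1}{142800 + 17^{2}} = \frac{1}{142800 + 289} = \frac{1}{143089}$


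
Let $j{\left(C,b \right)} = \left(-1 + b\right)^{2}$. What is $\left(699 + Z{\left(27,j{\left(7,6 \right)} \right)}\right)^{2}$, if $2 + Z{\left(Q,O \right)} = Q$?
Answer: $524176$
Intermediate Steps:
$Z{\left(Q,O \right)} = -2 + Q$
$\left(699 + Z{\left(27,j{\left(7,6 \right)} \right)}\right)^{2} = \left(699 + \left(-2 + 27\right)\right)^{2} = \left(699 + 25\right)^{2} = 724^{2} = 524176$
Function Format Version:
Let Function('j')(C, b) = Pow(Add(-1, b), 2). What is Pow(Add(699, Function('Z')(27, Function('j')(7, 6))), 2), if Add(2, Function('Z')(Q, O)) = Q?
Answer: 524176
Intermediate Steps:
Function('Z')(Q, O) = Add(-2, Q)
Pow(Add(699, Function('Z')(27, Function('j')(7, 6))), 2) = Pow(Add(699, Add(-2, 27)), 2) = Pow(Add(699, 25), 2) = Pow(724, 2) = 524176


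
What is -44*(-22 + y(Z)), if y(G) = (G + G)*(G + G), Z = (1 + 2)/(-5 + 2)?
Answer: 792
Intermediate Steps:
Z = -1 (Z = 3/(-3) = 3*(-⅓) = -1)
y(G) = 4*G² (y(G) = (2*G)*(2*G) = 4*G²)
-44*(-22 + y(Z)) = -44*(-22 + 4*(-1)²) = -44*(-22 + 4*1) = -44*(-22 + 4) = -44*(-18) = 792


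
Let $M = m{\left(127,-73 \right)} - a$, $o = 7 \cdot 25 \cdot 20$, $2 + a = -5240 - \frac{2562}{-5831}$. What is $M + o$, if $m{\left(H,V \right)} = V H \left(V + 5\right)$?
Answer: $\frac{532428244}{833} \approx 6.3917 \cdot 10^{5}$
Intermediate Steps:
$m{\left(H,V \right)} = H V \left(5 + V\right)$
$a = - \frac{4366220}{833}$ ($a = -2 - \left(5240 + \frac{2562}{-5831}\right) = -2 - \frac{4364554}{833} = - \frac{4366220}{833} \approx -5241.6$)
$o = 3500$ ($o = 175 \cdot 20 = 3500$)
$M = \frac{529512744}{833}$ ($M = 127 \left(-73\right) \left(5 - 73\right) - - \frac{4366220}{833} = 127 \left(-73\right) \left(-68\right) + \frac{4366220}{833} = 630428 + \frac{4366220}{833} = \frac{529512744}{833} \approx 6.3567 \cdot 10^{5}$)
$M + o = \frac{529512744}{833} + 3500 = \frac{532428244}{833}$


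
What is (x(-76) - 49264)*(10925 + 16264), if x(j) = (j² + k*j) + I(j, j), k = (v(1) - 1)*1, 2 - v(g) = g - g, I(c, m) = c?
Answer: -1186527960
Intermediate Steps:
v(g) = 2 (v(g) = 2 - (g - g) = 2 - 1*0 = 2 + 0 = 2)
k = 1 (k = (2 - 1)*1 = 1*1 = 1)
x(j) = j² + 2*j (x(j) = (j² + 1*j) + j = (j² + j) + j = (j + j²) + j = j² + 2*j)
(x(-76) - 49264)*(10925 + 16264) = (-76*(2 - 76) - 49264)*(10925 + 16264) = (-76*(-74) - 49264)*27189 = (5624 - 49264)*27189 = -43640*27189 = -1186527960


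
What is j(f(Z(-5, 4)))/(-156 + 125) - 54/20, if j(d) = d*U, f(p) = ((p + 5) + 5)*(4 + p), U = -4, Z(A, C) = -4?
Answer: -27/10 ≈ -2.7000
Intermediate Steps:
f(p) = (4 + p)*(10 + p) (f(p) = ((5 + p) + 5)*(4 + p) = (10 + p)*(4 + p) = (4 + p)*(10 + p))
j(d) = -4*d (j(d) = d*(-4) = -4*d)
j(f(Z(-5, 4)))/(-156 + 125) - 54/20 = (-4*(40 + (-4)² + 14*(-4)))/(-156 + 125) - 54/20 = -4*(40 + 16 - 56)/(-31) - 54*1/20 = -4*0*(-1/31) - 27/10 = 0*(-1/31) - 27/10 = 0 - 27/10 = -27/10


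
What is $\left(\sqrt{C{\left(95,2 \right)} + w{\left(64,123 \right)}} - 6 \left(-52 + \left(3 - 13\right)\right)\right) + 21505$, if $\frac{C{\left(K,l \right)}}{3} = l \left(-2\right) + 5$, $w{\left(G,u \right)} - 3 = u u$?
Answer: $21877 + \sqrt{15135} \approx 22000.0$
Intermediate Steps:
$w{\left(G,u \right)} = 3 + u^{2}$ ($w{\left(G,u \right)} = 3 + u u = 3 + u^{2}$)
$C{\left(K,l \right)} = 15 - 6 l$ ($C{\left(K,l \right)} = 3 \left(l \left(-2\right) + 5\right) = 3 \left(- 2 l + 5\right) = 3 \left(5 - 2 l\right) = 15 - 6 l$)
$\left(\sqrt{C{\left(95,2 \right)} + w{\left(64,123 \right)}} - 6 \left(-52 + \left(3 - 13\right)\right)\right) + 21505 = \left(\sqrt{\left(15 - 12\right) + \left(3 + 123^{2}\right)} - 6 \left(-52 + \left(3 - 13\right)\right)\right) + 21505 = \left(\sqrt{\left(15 - 12\right) + \left(3 + 15129\right)} - 6 \left(-52 - 10\right)\right) + 21505 = \left(\sqrt{3 + 15132} - -372\right) + 21505 = \left(\sqrt{15135} + 372\right) + 21505 = \left(372 + \sqrt{15135}\right) + 21505 = 21877 + \sqrt{15135}$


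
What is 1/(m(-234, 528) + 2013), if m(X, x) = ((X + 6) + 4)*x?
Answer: -1/116259 ≈ -8.6015e-6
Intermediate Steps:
m(X, x) = x*(10 + X) (m(X, x) = ((6 + X) + 4)*x = (10 + X)*x = x*(10 + X))
1/(m(-234, 528) + 2013) = 1/(528*(10 - 234) + 2013) = 1/(528*(-224) + 2013) = 1/(-118272 + 2013) = 1/(-116259) = -1/116259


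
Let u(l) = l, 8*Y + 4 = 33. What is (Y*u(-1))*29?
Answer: -841/8 ≈ -105.13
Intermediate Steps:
Y = 29/8 (Y = -½ + (⅛)*33 = -½ + 33/8 = 29/8 ≈ 3.6250)
(Y*u(-1))*29 = ((29/8)*(-1))*29 = -29/8*29 = -841/8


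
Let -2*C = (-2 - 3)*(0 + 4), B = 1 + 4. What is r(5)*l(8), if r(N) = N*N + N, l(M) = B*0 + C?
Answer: 300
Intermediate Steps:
B = 5
C = 10 (C = -(-2 - 3)*(0 + 4)/2 = -(-5)*4/2 = -½*(-20) = 10)
l(M) = 10 (l(M) = 5*0 + 10 = 0 + 10 = 10)
r(N) = N + N² (r(N) = N² + N = N + N²)
r(5)*l(8) = (5*(1 + 5))*10 = (5*6)*10 = 30*10 = 300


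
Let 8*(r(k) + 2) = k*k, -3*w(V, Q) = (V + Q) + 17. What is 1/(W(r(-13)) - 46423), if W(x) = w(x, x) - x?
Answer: -24/1115053 ≈ -2.1524e-5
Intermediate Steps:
w(V, Q) = -17/3 - Q/3 - V/3 (w(V, Q) = -((V + Q) + 17)/3 = -((Q + V) + 17)/3 = -(17 + Q + V)/3 = -17/3 - Q/3 - V/3)
r(k) = -2 + k²/8 (r(k) = -2 + (k*k)/8 = -2 + k²/8)
W(x) = -17/3 - 5*x/3 (W(x) = (-17/3 - x/3 - x/3) - x = (-17/3 - 2*x/3) - x = -17/3 - 5*x/3)
1/(W(r(-13)) - 46423) = 1/((-17/3 - 5*(-2 + (⅛)*(-13)²)/3) - 46423) = 1/((-17/3 - 5*(-2 + (⅛)*169)/3) - 46423) = 1/((-17/3 - 5*(-2 + 169/8)/3) - 46423) = 1/((-17/3 - 5/3*153/8) - 46423) = 1/((-17/3 - 255/8) - 46423) = 1/(-901/24 - 46423) = 1/(-1115053/24) = -24/1115053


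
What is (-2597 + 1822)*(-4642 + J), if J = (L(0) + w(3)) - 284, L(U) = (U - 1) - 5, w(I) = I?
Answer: 3819975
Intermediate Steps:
L(U) = -6 + U (L(U) = (-1 + U) - 5 = -6 + U)
J = -287 (J = ((-6 + 0) + 3) - 284 = (-6 + 3) - 284 = -3 - 284 = -287)
(-2597 + 1822)*(-4642 + J) = (-2597 + 1822)*(-4642 - 287) = -775*(-4929) = 3819975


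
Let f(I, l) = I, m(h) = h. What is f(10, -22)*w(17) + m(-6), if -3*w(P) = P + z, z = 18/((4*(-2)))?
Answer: -331/6 ≈ -55.167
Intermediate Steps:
z = -9/4 (z = 18/(-8) = 18*(-1/8) = -9/4 ≈ -2.2500)
w(P) = 3/4 - P/3 (w(P) = -(P - 9/4)/3 = -(-9/4 + P)/3 = 3/4 - P/3)
f(10, -22)*w(17) + m(-6) = 10*(3/4 - 1/3*17) - 6 = 10*(3/4 - 17/3) - 6 = 10*(-59/12) - 6 = -295/6 - 6 = -331/6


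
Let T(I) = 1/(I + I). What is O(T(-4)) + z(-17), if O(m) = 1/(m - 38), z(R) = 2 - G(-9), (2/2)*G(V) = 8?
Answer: -1838/305 ≈ -6.0262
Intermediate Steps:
G(V) = 8
T(I) = 1/(2*I)
z(R) = -6 (z(R) = 2 - 1*8 = 2 - 8 = -6)
O(m) = 1/(-38 + m)
O(T(-4)) + z(-17) = 1/(-38 + (½)/(-4)) - 6 = 1/(-38 + (½)*(-¼)) - 6 = 1/(-38 - ⅛) - 6 = 1/(-305/8) - 6 = -8/305 - 6 = -1838/305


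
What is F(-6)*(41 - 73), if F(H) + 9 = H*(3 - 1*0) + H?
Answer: 1056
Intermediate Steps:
F(H) = -9 + 4*H (F(H) = -9 + (H*(3 - 1*0) + H) = -9 + (H*(3 + 0) + H) = -9 + (H*3 + H) = -9 + (3*H + H) = -9 + 4*H)
F(-6)*(41 - 73) = (-9 + 4*(-6))*(41 - 73) = (-9 - 24)*(-32) = -33*(-32) = 1056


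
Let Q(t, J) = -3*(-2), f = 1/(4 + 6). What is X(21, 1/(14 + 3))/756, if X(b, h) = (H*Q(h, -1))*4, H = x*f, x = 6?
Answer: 2/105 ≈ 0.019048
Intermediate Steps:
f = ⅒ (f = 1/10 = ⅒ ≈ 0.10000)
H = ⅗ (H = 6*(⅒) = ⅗ ≈ 0.60000)
Q(t, J) = 6
X(b, h) = 72/5 (X(b, h) = ((⅗)*6)*4 = (18/5)*4 = 72/5)
X(21, 1/(14 + 3))/756 = (72/5)/756 = (72/5)*(1/756) = 2/105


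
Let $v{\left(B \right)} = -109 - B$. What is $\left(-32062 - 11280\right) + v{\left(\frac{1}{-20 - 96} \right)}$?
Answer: $- \frac{5040315}{116} \approx -43451.0$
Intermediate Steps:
$\left(-32062 - 11280\right) + v{\left(\frac{1}{-20 - 96} \right)} = \left(-32062 - 11280\right) - \left(109 + \frac{1}{-20 - 96}\right) = -43342 - \frac{12643}{116} = - \frac{5040315}{116}$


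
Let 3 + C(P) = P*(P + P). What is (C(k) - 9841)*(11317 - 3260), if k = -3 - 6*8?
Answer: -37400594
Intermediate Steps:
k = -51 (k = -3 - 48 = -51)
C(P) = -3 + 2*P² (C(P) = -3 + P*(P + P) = -3 + P*(2*P) = -3 + 2*P²)
(C(k) - 9841)*(11317 - 3260) = ((-3 + 2*(-51)²) - 9841)*(11317 - 3260) = ((-3 + 2*2601) - 9841)*8057 = ((-3 + 5202) - 9841)*8057 = (5199 - 9841)*8057 = -4642*8057 = -37400594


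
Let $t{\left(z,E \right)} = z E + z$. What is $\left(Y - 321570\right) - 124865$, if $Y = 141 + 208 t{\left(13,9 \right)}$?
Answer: $-419254$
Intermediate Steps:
$t{\left(z,E \right)} = z + E z$ ($t{\left(z,E \right)} = E z + z = z + E z$)
$Y = 27181$ ($Y = 141 + 208 \cdot 13 \left(1 + 9\right) = 141 + 208 \cdot 13 \cdot 10 = 141 + 208 \cdot 130 = 141 + 27040 = 27181$)
$\left(Y - 321570\right) - 124865 = \left(27181 - 321570\right) - 124865 = -294389 - 124865 = -419254$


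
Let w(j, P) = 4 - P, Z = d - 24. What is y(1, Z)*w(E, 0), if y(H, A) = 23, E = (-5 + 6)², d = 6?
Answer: 92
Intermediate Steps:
E = 1 (E = 1² = 1)
Z = -18 (Z = 6 - 24 = -18)
y(1, Z)*w(E, 0) = 23*(4 - 1*0) = 23*(4 + 0) = 23*4 = 92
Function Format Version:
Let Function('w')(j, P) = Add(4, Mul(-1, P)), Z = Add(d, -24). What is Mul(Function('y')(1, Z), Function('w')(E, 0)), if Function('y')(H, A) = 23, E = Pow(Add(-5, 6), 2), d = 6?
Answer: 92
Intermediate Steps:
E = 1 (E = Pow(1, 2) = 1)
Z = -18 (Z = Add(6, -24) = -18)
Mul(Function('y')(1, Z), Function('w')(E, 0)) = Mul(23, Add(4, Mul(-1, 0))) = Mul(23, Add(4, 0)) = Mul(23, 4) = 92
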